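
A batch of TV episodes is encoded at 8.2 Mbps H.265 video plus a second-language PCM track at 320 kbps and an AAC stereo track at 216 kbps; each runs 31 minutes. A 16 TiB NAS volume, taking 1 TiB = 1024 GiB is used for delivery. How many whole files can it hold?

8661

31 min = 1860 s
Audio total: 320 + 216 = 536 kbps = 0.536 Mbps.
Total bitrate: 8.736 Mbps.
Per item: 8.736 Mbps × 1860 s = 16,249 Mb = 2,031 MB.
Capacity: 16 TiB = 140,737,488 Mb; 8661.32 items → 8661 complete.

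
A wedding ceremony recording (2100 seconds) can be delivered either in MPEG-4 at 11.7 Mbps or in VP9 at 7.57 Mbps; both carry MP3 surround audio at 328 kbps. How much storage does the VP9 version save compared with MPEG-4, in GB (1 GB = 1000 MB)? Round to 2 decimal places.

Audio: 328 kbps = 0.328 Mbps.
MPEG-4: 12.028 Mbps × 2100 s = 25258.8 Mb = 3.157 GB.
VP9: 7.898 Mbps × 2100 s = 16585.8 Mb = 2.073 GB.
Saving: 3.157 − 2.073 = 1.084 GB.

1.08 GB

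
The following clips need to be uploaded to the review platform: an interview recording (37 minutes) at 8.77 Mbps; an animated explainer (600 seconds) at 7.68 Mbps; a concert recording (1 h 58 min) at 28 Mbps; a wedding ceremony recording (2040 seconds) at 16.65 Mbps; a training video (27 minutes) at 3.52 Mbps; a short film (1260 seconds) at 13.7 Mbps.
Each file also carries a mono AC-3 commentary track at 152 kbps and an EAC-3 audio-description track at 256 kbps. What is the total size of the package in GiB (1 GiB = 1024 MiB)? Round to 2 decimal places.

Audio total: 152 + 256 = 408 kbps = 0.408 Mbps.
interview recording: 9.178 Mbps × 2220 s = 20375.2 Mb
animated explainer: 8.088 Mbps × 600 s = 4852.8 Mb
concert recording: 28.408 Mbps × 7080 s = 201128.6 Mb
wedding ceremony recording: 17.058 Mbps × 2040 s = 34798.3 Mb
training video: 3.928 Mbps × 1620 s = 6363.4 Mb
short film: 14.108 Mbps × 1260 s = 17776.1 Mb
Total: 285294.4 Mb = 35661.8 MB.
= 33.21 GiB.

33.21 GiB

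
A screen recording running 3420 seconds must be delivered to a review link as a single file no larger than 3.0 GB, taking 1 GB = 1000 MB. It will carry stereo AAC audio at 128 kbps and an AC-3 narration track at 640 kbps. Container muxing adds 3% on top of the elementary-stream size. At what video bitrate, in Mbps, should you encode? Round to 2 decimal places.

6.05 Mbps

Budget: 3.0 GB = 24000.0 Mb.
Stream payload after overhead: 24000.0 / 1.03 = 23301.0 Mb.
Total bitrate budget: 23301.0 Mb / 3420 s = 6.813 Mbps.
Audio total: 128 + 640 = 768 kbps = 0.768 Mbps.
Video: 6.813 − 0.768 = 6.045 Mbps.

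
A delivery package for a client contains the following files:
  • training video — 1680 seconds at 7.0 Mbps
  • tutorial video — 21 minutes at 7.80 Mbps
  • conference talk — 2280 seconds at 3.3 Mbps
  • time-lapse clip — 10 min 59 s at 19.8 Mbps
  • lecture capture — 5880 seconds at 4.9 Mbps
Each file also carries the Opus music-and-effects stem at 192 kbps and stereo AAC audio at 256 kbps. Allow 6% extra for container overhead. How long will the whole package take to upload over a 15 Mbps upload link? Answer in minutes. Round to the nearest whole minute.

Audio total: 192 + 256 = 448 kbps = 0.448 Mbps.
training video: 7.448 Mbps × 1680 s × 1.06 = 13263.4 Mb
tutorial video: 8.248 Mbps × 1260 s × 1.06 = 11016.0 Mb
conference talk: 3.748 Mbps × 2280 s × 1.06 = 9058.2 Mb
time-lapse clip: 20.248 Mbps × 659 s × 1.06 = 14144.0 Mb
lecture capture: 5.348 Mbps × 5880 s × 1.06 = 33333.0 Mb
Total: 80814.6 Mb = 10101.8 MB.
At 15 Mbps: 80814.6 / 15 = 5388 s ≈ 89.8 minutes.

90 minutes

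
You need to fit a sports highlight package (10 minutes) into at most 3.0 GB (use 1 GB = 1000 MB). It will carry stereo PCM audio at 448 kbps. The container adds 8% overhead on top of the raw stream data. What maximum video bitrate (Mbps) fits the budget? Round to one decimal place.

36.6 Mbps

Budget: 3.0 GB = 24000.0 Mb.
Stream payload after overhead: 24000.0 / 1.08 = 22222.2 Mb.
10 min = 600 s
Total bitrate budget: 22222.2 Mb / 600 s = 37.037 Mbps.
Audio: 448 kbps = 0.448 Mbps.
Video: 37.037 − 0.448 = 36.589 Mbps.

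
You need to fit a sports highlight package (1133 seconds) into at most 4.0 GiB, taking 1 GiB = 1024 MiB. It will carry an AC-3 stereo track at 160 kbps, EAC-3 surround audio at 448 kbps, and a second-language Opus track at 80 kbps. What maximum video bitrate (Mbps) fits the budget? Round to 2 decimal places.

Budget: 4.0 GiB = 34359.7 Mb.
Total bitrate budget: 34359.7 Mb / 1133 s = 30.326 Mbps.
Audio total: 160 + 448 + 80 = 688 kbps = 0.688 Mbps.
Video: 30.326 − 0.688 = 29.638 Mbps.

29.64 Mbps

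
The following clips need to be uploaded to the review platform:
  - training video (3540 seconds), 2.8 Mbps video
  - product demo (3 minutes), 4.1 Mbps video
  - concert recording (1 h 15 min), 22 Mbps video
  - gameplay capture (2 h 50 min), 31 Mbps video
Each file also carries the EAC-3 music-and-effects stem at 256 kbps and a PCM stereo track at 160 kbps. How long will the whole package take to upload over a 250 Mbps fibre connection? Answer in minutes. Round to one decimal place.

Audio total: 256 + 160 = 416 kbps = 0.416 Mbps.
training video: 3.216 Mbps × 3540 s = 11384.6 Mb
product demo: 4.516 Mbps × 180 s = 812.9 Mb
concert recording: 22.416 Mbps × 4500 s = 100872.0 Mb
gameplay capture: 31.416 Mbps × 10200 s = 320443.2 Mb
Total: 433512.7 Mb = 54189.1 MB.
At 250 Mbps: 433512.7 / 250 = 1734 s ≈ 28.9 minutes.

28.9 minutes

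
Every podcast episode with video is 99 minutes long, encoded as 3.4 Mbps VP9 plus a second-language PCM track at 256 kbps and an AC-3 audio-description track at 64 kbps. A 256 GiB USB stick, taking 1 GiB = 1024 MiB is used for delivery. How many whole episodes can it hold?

99 min = 5940 s
Audio total: 256 + 64 = 320 kbps = 0.320 Mbps.
Total bitrate: 3.720 Mbps.
Per item: 3.720 Mbps × 5940 s = 22,097 Mb = 2,762 MB.
Capacity: 256 GiB = 2,199,023 Mb; 99.52 items → 99 complete.

99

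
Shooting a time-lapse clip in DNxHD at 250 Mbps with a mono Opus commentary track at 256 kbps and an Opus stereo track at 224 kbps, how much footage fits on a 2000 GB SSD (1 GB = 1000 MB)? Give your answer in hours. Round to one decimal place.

17.7 hours

Audio total: 256 + 224 = 480 kbps = 0.480 Mbps.
Total bitrate: 250 + 0.480 = 250.480 Mbps.
Capacity: 2000 GB = 16,000,000 Mb.
Recording time: 16,000,000 / 250.480 = 63,877 s ≈ 17.7 hours.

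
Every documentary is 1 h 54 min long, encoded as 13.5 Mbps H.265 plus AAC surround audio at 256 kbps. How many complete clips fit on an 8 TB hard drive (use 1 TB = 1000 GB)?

680

1 h 54 min = 114 min = 6840 s
Audio: 256 kbps = 0.256 Mbps.
Total bitrate: 13.756 Mbps.
Per item: 13.756 Mbps × 6840 s = 94,091 Mb = 11,761 MB.
Capacity: 8 TB = 64,000,000 Mb; 680.19 items → 680 complete.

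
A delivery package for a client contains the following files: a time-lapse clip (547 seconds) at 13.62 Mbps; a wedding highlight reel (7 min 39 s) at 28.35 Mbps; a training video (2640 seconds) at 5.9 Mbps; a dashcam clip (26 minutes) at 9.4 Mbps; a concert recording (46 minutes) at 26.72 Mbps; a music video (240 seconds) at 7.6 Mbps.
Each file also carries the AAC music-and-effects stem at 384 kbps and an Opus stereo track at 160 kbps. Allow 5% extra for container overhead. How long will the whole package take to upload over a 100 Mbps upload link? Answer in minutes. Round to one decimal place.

Audio total: 384 + 160 = 544 kbps = 0.544 Mbps.
time-lapse clip: 14.164 Mbps × 547 s × 1.05 = 8135.1 Mb
wedding highlight reel: 28.894 Mbps × 459 s × 1.05 = 13925.5 Mb
training video: 6.444 Mbps × 2640 s × 1.05 = 17862.8 Mb
dashcam clip: 9.944 Mbps × 1560 s × 1.05 = 16288.3 Mb
concert recording: 27.264 Mbps × 2760 s × 1.05 = 79011.1 Mb
music video: 8.144 Mbps × 240 s × 1.05 = 2052.3 Mb
Total: 137275.0 Mb = 17159.4 MB.
At 100 Mbps: 137275.0 / 100 = 1373 s ≈ 22.9 minutes.

22.9 minutes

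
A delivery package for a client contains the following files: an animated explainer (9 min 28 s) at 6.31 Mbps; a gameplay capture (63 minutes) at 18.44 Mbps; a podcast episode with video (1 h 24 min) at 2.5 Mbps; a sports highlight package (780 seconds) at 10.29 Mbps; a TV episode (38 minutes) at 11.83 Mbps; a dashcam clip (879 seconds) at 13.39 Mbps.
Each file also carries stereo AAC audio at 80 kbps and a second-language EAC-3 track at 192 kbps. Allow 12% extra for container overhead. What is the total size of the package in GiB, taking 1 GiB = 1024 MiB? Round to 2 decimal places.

17.77 GiB

Audio total: 80 + 192 = 272 kbps = 0.272 Mbps.
animated explainer: 6.582 Mbps × 568 s × 1.12 = 4187.2 Mb
gameplay capture: 18.712 Mbps × 3780 s × 1.12 = 79219.1 Mb
podcast episode with video: 2.772 Mbps × 5040 s × 1.12 = 15647.4 Mb
sports highlight package: 10.562 Mbps × 780 s × 1.12 = 9227.0 Mb
TV episode: 12.102 Mbps × 2280 s × 1.12 = 30903.7 Mb
dashcam clip: 13.662 Mbps × 879 s × 1.12 = 13450.0 Mb
Total: 152634.3 Mb = 19079.3 MB.
= 17.77 GiB.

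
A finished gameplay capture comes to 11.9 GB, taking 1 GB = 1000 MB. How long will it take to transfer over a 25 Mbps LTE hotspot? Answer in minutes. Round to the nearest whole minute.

File: 11.9 GB = 95200.0 Mb.
At 25 Mbps: 95200.0 / 25 = 3808.0 s ≈ 63.5 minutes.

63 minutes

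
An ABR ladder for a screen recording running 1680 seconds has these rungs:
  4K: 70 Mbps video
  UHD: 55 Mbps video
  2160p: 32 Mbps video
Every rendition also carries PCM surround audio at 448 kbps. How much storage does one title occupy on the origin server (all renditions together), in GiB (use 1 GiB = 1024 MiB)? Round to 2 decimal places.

30.97 GiB

Audio: 448 kbps = 0.448 Mbps.
Sum of rendition bitrates: (70+0.448) + (55+0.448) + (32+0.448) = 158.344 Mbps.
× 1680 s = 266,018 Mb = 33,252 MB = 30.97 GiB.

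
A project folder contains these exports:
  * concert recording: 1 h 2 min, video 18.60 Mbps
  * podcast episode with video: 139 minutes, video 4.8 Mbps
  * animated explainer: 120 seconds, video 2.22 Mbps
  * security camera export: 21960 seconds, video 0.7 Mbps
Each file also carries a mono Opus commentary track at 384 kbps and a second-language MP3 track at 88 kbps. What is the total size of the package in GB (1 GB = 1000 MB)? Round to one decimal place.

Audio total: 384 + 88 = 472 kbps = 0.472 Mbps.
concert recording: 19.072 Mbps × 3720 s = 70947.8 Mb
podcast episode with video: 5.272 Mbps × 8340 s = 43968.5 Mb
animated explainer: 2.692 Mbps × 120 s = 323.0 Mb
security camera export: 1.172 Mbps × 21960 s = 25737.1 Mb
Total: 140976.5 Mb = 17622.1 MB.
= 17.62 GB.

17.6 GB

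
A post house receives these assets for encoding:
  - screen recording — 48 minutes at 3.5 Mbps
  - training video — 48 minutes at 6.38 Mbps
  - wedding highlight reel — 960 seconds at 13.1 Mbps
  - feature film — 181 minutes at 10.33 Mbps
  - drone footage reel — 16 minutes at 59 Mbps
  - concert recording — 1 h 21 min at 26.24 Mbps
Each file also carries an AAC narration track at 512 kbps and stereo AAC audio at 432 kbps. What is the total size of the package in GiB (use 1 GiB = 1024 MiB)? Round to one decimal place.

41.8 GiB

Audio total: 512 + 432 = 944 kbps = 0.944 Mbps.
screen recording: 4.444 Mbps × 2880 s = 12798.7 Mb
training video: 7.324 Mbps × 2880 s = 21093.1 Mb
wedding highlight reel: 14.044 Mbps × 960 s = 13482.2 Mb
feature film: 11.274 Mbps × 10860 s = 122435.6 Mb
drone footage reel: 59.944 Mbps × 960 s = 57546.2 Mb
concert recording: 27.184 Mbps × 4860 s = 132114.2 Mb
Total: 359470.2 Mb = 44933.8 MB.
= 41.85 GiB.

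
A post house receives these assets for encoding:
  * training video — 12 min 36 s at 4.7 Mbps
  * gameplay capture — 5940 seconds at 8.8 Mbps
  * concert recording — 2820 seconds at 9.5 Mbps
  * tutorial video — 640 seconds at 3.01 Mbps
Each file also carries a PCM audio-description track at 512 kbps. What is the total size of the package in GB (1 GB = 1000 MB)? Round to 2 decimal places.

11.22 GB

Audio: 512 kbps = 0.512 Mbps.
training video: 5.212 Mbps × 756 s = 3940.3 Mb
gameplay capture: 9.312 Mbps × 5940 s = 55313.3 Mb
concert recording: 10.012 Mbps × 2820 s = 28233.8 Mb
tutorial video: 3.522 Mbps × 640 s = 2254.1 Mb
Total: 89741.5 Mb = 11217.7 MB.
= 11.22 GB.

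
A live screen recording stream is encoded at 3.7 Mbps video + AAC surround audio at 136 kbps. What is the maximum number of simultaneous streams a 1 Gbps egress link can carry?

260

Audio: 136 kbps = 0.136 Mbps.
Per-viewer media rate: 3.836 Mbps.
1 Gbps = 1,000 Mbps; 1,000 / 3.836 = 260.69 → 260 viewers.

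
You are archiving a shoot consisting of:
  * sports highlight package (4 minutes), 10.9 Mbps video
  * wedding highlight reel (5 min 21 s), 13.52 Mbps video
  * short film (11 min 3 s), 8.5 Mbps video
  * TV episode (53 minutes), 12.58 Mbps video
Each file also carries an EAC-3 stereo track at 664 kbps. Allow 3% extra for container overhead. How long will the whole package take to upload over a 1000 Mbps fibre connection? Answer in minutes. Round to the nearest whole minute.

1 minutes

Audio: 664 kbps = 0.664 Mbps.
sports highlight package: 11.564 Mbps × 240 s × 1.03 = 2858.6 Mb
wedding highlight reel: 14.184 Mbps × 321 s × 1.03 = 4689.7 Mb
short film: 9.164 Mbps × 663 s × 1.03 = 6258.0 Mb
TV episode: 13.244 Mbps × 3180 s × 1.03 = 43379.4 Mb
Total: 57185.7 Mb = 7148.2 MB.
At 1000 Mbps: 57185.7 / 1000 = 57 s ≈ 0.953 minutes.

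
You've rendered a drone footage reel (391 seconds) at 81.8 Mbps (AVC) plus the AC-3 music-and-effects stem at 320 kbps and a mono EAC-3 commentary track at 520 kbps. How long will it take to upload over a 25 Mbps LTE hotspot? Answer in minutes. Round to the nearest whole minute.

22 minutes

Audio total: 320 + 520 = 840 kbps = 0.840 Mbps.
Total bitrate: 82.640 Mbps.
File: 82.640 Mbps × 391 s = 32312.2 Mb.
At 25 Mbps: 32312.2 / 25 = 1292.5 s ≈ 21.5 minutes.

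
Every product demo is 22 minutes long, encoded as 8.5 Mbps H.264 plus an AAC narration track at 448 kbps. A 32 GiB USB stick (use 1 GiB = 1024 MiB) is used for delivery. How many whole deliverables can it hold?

22 min = 1320 s
Audio: 448 kbps = 0.448 Mbps.
Total bitrate: 8.948 Mbps.
Per item: 8.948 Mbps × 1320 s = 11,811 Mb = 1,476 MB.
Capacity: 32 GiB = 274,878 Mb; 23.27 items → 23 complete.

23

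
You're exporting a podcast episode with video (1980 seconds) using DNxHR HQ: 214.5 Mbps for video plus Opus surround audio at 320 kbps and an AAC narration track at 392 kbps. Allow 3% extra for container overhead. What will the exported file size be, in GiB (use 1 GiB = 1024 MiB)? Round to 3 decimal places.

Audio total: 320 + 392 = 712 kbps = 0.712 Mbps.
Total bitrate: 214.5 + 0.712 = 215.212 Mbps.
Stream data: 215.212 Mbps × 1980 s = 426119.8 Mb.
With 3% container overhead: ×1.03.
438,903 Mb = 54,862,919,100 bytes ÷ 1,073,741,824 = 51.10 GiB.

51.095 GiB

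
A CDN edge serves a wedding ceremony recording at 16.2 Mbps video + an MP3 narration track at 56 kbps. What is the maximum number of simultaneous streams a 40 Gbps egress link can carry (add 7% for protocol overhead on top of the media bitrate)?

2299

Audio: 56 kbps = 0.056 Mbps.
Per-viewer media rate: 16.256 Mbps.
On the wire with 7% overhead: 17.394 Mbps.
40 Gbps = 40,000 Mbps; 40,000 / 17.394 = 2299.65 → 2299 viewers.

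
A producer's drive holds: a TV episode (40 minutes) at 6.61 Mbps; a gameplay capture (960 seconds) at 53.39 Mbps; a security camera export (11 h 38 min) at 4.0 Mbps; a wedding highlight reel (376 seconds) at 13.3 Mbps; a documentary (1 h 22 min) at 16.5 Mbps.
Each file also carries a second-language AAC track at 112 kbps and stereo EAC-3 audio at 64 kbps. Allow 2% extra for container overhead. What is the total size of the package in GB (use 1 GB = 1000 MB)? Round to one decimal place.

42.0 GB

Audio total: 112 + 64 = 176 kbps = 0.176 Mbps.
TV episode: 6.786 Mbps × 2400 s × 1.02 = 16612.1 Mb
gameplay capture: 53.566 Mbps × 960 s × 1.02 = 52451.8 Mb
security camera export: 4.176 Mbps × 41880 s × 1.02 = 178388.7 Mb
wedding highlight reel: 13.476 Mbps × 376 s × 1.02 = 5168.3 Mb
documentary: 16.676 Mbps × 4920 s × 1.02 = 83686.8 Mb
Total: 336307.8 Mb = 42038.5 MB.
= 42.04 GB.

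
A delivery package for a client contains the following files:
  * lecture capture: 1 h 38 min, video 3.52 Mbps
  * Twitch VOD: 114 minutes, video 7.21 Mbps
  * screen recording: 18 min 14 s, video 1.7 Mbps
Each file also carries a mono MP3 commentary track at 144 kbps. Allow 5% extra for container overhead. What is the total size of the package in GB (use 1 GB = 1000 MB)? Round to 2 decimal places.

Audio: 144 kbps = 0.144 Mbps.
lecture capture: 3.664 Mbps × 5880 s × 1.05 = 22621.5 Mb
Twitch VOD: 7.354 Mbps × 6840 s × 1.05 = 52816.4 Mb
screen recording: 1.844 Mbps × 1094 s × 1.05 = 2118.2 Mb
Total: 77556.2 Mb = 9694.5 MB.
= 9.695 GB.

9.69 GB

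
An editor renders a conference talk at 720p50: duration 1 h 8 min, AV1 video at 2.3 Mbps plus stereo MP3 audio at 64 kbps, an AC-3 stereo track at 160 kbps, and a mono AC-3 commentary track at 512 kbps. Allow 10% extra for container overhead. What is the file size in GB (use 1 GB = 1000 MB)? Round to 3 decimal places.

1 h 8 min = 68 min = 4080 s
Audio total: 64 + 160 + 512 = 736 kbps = 0.736 Mbps.
Total bitrate: 2.3 + 0.736 = 3.036 Mbps.
Stream data: 3.036 Mbps × 4080 s = 12386.9 Mb.
With 10% container overhead: ×1.10.
13,626 Mb ÷ 8 = 1,703 MB → 1.703 GB.

1.703 GB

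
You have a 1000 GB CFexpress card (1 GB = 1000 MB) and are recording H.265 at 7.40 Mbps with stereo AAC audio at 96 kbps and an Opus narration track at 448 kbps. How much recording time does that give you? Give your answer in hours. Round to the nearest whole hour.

Audio total: 96 + 448 = 544 kbps = 0.544 Mbps.
Total bitrate: 7.40 + 0.544 = 7.944 Mbps.
Capacity: 1000 GB = 8,000,000 Mb.
Recording time: 8,000,000 / 7.944 = 1,007,049 s ≈ 280 hours.

280 hours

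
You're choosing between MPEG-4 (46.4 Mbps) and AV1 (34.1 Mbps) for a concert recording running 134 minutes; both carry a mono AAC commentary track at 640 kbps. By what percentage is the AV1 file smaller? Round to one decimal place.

134 min = 8040 s
Audio: 640 kbps = 0.640 Mbps.
MPEG-4: 47.040 Mbps × 8040 s = 378201.6 Mb = 47.275 GB.
AV1: 34.740 Mbps × 8040 s = 279309.6 Mb = 34.914 GB.
Reduction: (1 − 34.914/47.275) × 100 = 26.15%.

26.1%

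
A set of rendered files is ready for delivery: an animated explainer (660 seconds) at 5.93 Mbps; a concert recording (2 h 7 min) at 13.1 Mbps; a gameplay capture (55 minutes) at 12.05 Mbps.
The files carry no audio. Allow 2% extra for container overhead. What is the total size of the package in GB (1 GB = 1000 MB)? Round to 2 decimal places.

18.30 GB

animated explainer: 5.930 Mbps × 660 s × 1.02 = 3992.1 Mb
concert recording: 13.100 Mbps × 7620 s × 1.02 = 101818.4 Mb
gameplay capture: 12.050 Mbps × 3300 s × 1.02 = 40560.3 Mb
Total: 146370.8 Mb = 18296.4 MB.
= 18.30 GB.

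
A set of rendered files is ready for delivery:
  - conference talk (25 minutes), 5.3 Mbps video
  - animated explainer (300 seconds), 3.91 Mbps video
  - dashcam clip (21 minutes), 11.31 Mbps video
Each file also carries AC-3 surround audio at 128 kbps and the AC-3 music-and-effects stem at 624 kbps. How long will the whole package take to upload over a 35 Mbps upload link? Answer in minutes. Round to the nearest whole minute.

12 minutes

Audio total: 128 + 624 = 752 kbps = 0.752 Mbps.
conference talk: 6.052 Mbps × 1500 s = 9078.0 Mb
animated explainer: 4.662 Mbps × 300 s = 1398.6 Mb
dashcam clip: 12.062 Mbps × 1260 s = 15198.1 Mb
Total: 25674.7 Mb = 3209.3 MB.
At 35 Mbps: 25674.7 / 35 = 734 s ≈ 12.2 minutes.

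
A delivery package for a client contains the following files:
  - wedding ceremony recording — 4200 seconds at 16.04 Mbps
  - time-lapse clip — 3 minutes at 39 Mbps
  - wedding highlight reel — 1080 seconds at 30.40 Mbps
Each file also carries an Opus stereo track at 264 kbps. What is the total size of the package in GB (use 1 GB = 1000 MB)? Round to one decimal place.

Audio: 264 kbps = 0.264 Mbps.
wedding ceremony recording: 16.304 Mbps × 4200 s = 68476.8 Mb
time-lapse clip: 39.264 Mbps × 180 s = 7067.5 Mb
wedding highlight reel: 30.664 Mbps × 1080 s = 33117.1 Mb
Total: 108661.4 Mb = 13582.7 MB.
= 13.58 GB.

13.6 GB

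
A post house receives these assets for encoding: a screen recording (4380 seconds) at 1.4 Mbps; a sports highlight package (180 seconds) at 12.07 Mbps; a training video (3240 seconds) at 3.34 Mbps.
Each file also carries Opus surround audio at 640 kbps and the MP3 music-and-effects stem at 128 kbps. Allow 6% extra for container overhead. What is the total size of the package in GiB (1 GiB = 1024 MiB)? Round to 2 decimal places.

Audio total: 640 + 128 = 768 kbps = 0.768 Mbps.
screen recording: 2.168 Mbps × 4380 s × 1.06 = 10065.6 Mb
sports highlight package: 12.838 Mbps × 180 s × 1.06 = 2449.5 Mb
training video: 4.108 Mbps × 3240 s × 1.06 = 14108.5 Mb
Total: 26623.6 Mb = 3327.9 MB.
= 3.099 GiB.

3.10 GiB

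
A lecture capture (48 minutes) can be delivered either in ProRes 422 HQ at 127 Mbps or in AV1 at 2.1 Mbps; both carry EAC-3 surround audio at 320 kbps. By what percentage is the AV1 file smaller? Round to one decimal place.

98.1%

48 min = 2880 s
Audio: 320 kbps = 0.320 Mbps.
ProRes 422 HQ: 127.320 Mbps × 2880 s = 366681.6 Mb = 42.687 GiB.
AV1: 2.420 Mbps × 2880 s = 6969.6 Mb = 0.811 GiB.
Reduction: (1 − 0.811/42.687) × 100 = 98.10%.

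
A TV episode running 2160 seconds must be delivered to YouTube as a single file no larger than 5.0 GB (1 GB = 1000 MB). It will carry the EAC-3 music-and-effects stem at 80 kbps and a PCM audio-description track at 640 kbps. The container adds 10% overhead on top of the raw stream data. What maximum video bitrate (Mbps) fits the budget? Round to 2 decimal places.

16.12 Mbps

Budget: 5.0 GB = 40000.0 Mb.
Stream payload after overhead: 40000.0 / 1.10 = 36363.6 Mb.
Total bitrate budget: 36363.6 Mb / 2160 s = 16.835 Mbps.
Audio total: 80 + 640 = 720 kbps = 0.720 Mbps.
Video: 16.835 − 0.720 = 16.115 Mbps.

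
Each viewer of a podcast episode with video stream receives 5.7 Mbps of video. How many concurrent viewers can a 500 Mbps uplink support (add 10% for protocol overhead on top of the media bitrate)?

79

On the wire with 10% overhead: 6.270 Mbps.
500 Mbps = 500.0 Mbps; 500.0 / 6.270 = 79.74 → 79 viewers.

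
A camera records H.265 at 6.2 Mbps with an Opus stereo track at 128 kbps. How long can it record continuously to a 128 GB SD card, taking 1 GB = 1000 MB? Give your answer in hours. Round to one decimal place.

Audio: 128 kbps = 0.128 Mbps.
Total bitrate: 6.2 + 0.128 = 6.328 Mbps.
Capacity: 128 GB = 1,024,000 Mb.
Recording time: 1,024,000 / 6.328 = 161,820 s ≈ 45.0 hours.

45.0 hours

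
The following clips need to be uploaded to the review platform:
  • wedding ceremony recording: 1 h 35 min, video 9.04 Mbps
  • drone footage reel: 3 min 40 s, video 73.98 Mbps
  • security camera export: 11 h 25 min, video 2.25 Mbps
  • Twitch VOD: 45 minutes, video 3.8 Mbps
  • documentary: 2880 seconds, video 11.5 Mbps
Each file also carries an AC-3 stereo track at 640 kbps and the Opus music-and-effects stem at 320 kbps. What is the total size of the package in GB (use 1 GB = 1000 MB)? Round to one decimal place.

Audio total: 640 + 320 = 960 kbps = 0.960 Mbps.
wedding ceremony recording: 10.000 Mbps × 5700 s = 57000.0 Mb
drone footage reel: 74.940 Mbps × 220 s = 16486.8 Mb
security camera export: 3.210 Mbps × 41100 s = 131931.0 Mb
Twitch VOD: 4.760 Mbps × 2700 s = 12852.0 Mb
documentary: 12.460 Mbps × 2880 s = 35884.8 Mb
Total: 254154.6 Mb = 31769.3 MB.
= 31.77 GB.

31.8 GB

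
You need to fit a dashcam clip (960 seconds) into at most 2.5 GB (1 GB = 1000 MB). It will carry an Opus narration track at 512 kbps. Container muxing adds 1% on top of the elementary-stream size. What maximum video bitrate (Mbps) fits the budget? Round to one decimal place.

Budget: 2.5 GB = 20000.0 Mb.
Stream payload after overhead: 20000.0 / 1.01 = 19802.0 Mb.
Total bitrate budget: 19802.0 Mb / 960 s = 20.627 Mbps.
Audio: 512 kbps = 0.512 Mbps.
Video: 20.627 − 0.512 = 20.115 Mbps.

20.1 Mbps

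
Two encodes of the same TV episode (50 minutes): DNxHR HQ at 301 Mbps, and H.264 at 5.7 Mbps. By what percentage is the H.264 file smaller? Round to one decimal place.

50 min = 3000 s
DNxHR HQ: 301.000 Mbps × 3000 s = 903000.0 Mb = 112.875 GB.
H.264: 5.700 Mbps × 3000 s = 17100.0 Mb = 2.138 GB.
Reduction: (1 − 2.138/112.875) × 100 = 98.11%.

98.1%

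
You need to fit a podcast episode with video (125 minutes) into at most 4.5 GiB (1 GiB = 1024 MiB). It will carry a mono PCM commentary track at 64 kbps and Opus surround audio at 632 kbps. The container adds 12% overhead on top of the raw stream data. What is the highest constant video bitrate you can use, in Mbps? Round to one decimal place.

Budget: 4.5 GiB = 38654.7 Mb.
Stream payload after overhead: 38654.7 / 1.12 = 34513.1 Mb.
125 min = 7500 s
Total bitrate budget: 34513.1 Mb / 7500 s = 4.602 Mbps.
Audio total: 64 + 632 = 696 kbps = 0.696 Mbps.
Video: 4.602 − 0.696 = 3.906 Mbps.

3.9 Mbps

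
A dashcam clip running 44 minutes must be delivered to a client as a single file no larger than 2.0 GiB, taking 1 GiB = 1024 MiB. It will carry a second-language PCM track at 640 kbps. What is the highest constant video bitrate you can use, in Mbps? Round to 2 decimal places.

5.87 Mbps

Budget: 2.0 GiB = 17179.9 Mb.
44 min = 2640 s
Total bitrate budget: 17179.9 Mb / 2640 s = 6.508 Mbps.
Audio: 640 kbps = 0.640 Mbps.
Video: 6.508 − 0.640 = 5.868 Mbps.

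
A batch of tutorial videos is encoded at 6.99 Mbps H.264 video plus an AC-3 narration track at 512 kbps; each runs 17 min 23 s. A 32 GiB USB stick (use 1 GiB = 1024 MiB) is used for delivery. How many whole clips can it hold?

17 min 23 s = 1043 s
Audio: 512 kbps = 0.512 Mbps.
Total bitrate: 7.502 Mbps.
Per item: 7.502 Mbps × 1043 s = 7,825 Mb = 978.1 MB.
Capacity: 32 GiB = 274,878 Mb; 35.13 items → 35 complete.

35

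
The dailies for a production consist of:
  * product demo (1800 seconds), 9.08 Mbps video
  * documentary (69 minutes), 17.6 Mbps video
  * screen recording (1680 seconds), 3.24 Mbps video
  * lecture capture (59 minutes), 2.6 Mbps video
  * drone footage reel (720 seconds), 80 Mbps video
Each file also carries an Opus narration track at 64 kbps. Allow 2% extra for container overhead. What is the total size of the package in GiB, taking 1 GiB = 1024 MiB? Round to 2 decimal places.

19.26 GiB

Audio: 64 kbps = 0.064 Mbps.
product demo: 9.144 Mbps × 1800 s × 1.02 = 16788.4 Mb
documentary: 17.664 Mbps × 4140 s × 1.02 = 74591.5 Mb
screen recording: 3.304 Mbps × 1680 s × 1.02 = 5661.7 Mb
lecture capture: 2.664 Mbps × 3540 s × 1.02 = 9619.2 Mb
drone footage reel: 80.064 Mbps × 720 s × 1.02 = 58799.0 Mb
Total: 165459.8 Mb = 20682.5 MB.
= 19.26 GiB.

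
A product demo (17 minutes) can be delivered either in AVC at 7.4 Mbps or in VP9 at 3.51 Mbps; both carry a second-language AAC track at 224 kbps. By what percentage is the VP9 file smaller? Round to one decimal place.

17 min = 1020 s
Audio: 224 kbps = 0.224 Mbps.
AVC: 7.624 Mbps × 1020 s = 7776.5 Mb = 0.972 GB.
VP9: 3.734 Mbps × 1020 s = 3808.7 Mb = 0.476 GB.
Reduction: (1 − 0.476/0.972) × 100 = 51.02%.

51.0%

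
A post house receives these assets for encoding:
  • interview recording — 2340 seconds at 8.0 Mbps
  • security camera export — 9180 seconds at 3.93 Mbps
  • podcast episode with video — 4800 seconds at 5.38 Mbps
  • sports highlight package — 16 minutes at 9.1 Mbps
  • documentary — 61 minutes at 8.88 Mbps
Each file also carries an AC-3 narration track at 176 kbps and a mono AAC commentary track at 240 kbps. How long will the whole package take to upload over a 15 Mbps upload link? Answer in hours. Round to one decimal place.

Audio total: 176 + 240 = 416 kbps = 0.416 Mbps.
interview recording: 8.416 Mbps × 2340 s = 19693.4 Mb
security camera export: 4.346 Mbps × 9180 s = 39896.3 Mb
podcast episode with video: 5.796 Mbps × 4800 s = 27820.8 Mb
sports highlight package: 9.516 Mbps × 960 s = 9135.4 Mb
documentary: 9.296 Mbps × 3660 s = 34023.4 Mb
Total: 130569.2 Mb = 16321.2 MB.
At 15 Mbps: 130569.2 / 15 = 8705 s ≈ 2.42 hours.

2.4 hours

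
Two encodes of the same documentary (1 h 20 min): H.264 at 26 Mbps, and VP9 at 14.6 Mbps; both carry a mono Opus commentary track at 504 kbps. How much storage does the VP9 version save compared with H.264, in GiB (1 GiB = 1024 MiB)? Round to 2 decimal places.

1 h 20 min = 80 min = 4800 s
Audio: 504 kbps = 0.504 Mbps.
H.264: 26.504 Mbps × 4800 s = 127219.2 Mb = 14.810 GiB.
VP9: 15.104 Mbps × 4800 s = 72499.2 Mb = 8.440 GiB.
Saving: 14.810 − 8.440 = 6.370 GiB.

6.37 GiB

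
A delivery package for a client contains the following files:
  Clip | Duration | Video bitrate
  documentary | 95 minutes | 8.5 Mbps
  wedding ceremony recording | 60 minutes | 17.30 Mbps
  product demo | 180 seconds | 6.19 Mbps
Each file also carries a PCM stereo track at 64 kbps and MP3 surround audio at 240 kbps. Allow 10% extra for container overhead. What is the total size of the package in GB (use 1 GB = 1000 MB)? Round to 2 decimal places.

15.77 GB

Audio total: 64 + 240 = 304 kbps = 0.304 Mbps.
documentary: 8.804 Mbps × 5700 s × 1.10 = 55201.1 Mb
wedding ceremony recording: 17.604 Mbps × 3600 s × 1.10 = 69711.8 Mb
product demo: 6.494 Mbps × 180 s × 1.10 = 1285.8 Mb
Total: 126198.7 Mb = 15774.8 MB.
= 15.77 GB.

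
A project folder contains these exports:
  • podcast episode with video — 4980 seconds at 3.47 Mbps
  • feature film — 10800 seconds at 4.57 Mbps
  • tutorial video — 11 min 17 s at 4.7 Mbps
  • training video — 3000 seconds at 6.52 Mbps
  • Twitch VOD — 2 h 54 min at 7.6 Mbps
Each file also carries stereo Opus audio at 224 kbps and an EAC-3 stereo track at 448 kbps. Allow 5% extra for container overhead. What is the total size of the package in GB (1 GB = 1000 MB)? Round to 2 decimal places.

Audio total: 224 + 448 = 672 kbps = 0.672 Mbps.
podcast episode with video: 4.142 Mbps × 4980 s × 1.05 = 21658.5 Mb
feature film: 5.242 Mbps × 10800 s × 1.05 = 59444.3 Mb
tutorial video: 5.372 Mbps × 677 s × 1.05 = 3818.7 Mb
training video: 7.192 Mbps × 3000 s × 1.05 = 22654.8 Mb
Twitch VOD: 8.272 Mbps × 10440 s × 1.05 = 90677.7 Mb
Total: 198253.9 Mb = 24781.7 MB.
= 24.78 GB.

24.78 GB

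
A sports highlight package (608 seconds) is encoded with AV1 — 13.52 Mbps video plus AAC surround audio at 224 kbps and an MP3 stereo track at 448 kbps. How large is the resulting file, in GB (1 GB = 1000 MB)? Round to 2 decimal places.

1.08 GB

Audio total: 224 + 448 = 672 kbps = 0.672 Mbps.
Total bitrate: 13.52 + 0.672 = 14.192 Mbps.
Stream data: 14.192 Mbps × 608 s = 8628.7 Mb.
8,629 Mb ÷ 8 = 1,079 MB → 1.079 GB.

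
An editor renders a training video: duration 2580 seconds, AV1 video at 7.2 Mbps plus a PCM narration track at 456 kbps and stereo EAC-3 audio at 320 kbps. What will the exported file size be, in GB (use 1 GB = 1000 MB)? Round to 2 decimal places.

Audio total: 456 + 320 = 776 kbps = 0.776 Mbps.
Total bitrate: 7.2 + 0.776 = 7.976 Mbps.
Stream data: 7.976 Mbps × 2580 s = 20578.1 Mb.
20,578 Mb ÷ 8 = 2,572 MB → 2.572 GB.

2.57 GB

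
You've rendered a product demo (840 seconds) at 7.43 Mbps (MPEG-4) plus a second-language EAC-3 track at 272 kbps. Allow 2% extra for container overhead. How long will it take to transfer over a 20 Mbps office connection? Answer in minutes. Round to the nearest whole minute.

Audio: 272 kbps = 0.272 Mbps.
Total bitrate: 7.702 Mbps.
File: 7.702 Mbps × 840 s = 6469.7 Mb.
With 2% container overhead: ×1.02. → 6599.1 Mb.
At 20 Mbps: 6599.1 / 20 = 330.0 s ≈ 5.5 minutes.

5 minutes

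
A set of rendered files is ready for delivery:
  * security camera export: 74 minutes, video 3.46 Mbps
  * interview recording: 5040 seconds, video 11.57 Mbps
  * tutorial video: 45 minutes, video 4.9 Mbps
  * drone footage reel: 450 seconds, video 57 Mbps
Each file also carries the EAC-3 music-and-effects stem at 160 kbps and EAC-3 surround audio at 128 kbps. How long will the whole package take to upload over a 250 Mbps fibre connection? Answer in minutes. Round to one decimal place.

Audio total: 160 + 128 = 288 kbps = 0.288 Mbps.
security camera export: 3.748 Mbps × 4440 s = 16641.1 Mb
interview recording: 11.858 Mbps × 5040 s = 59764.3 Mb
tutorial video: 5.188 Mbps × 2700 s = 14007.6 Mb
drone footage reel: 57.288 Mbps × 450 s = 25779.6 Mb
Total: 116192.6 Mb = 14524.1 MB.
At 250 Mbps: 116192.6 / 250 = 465 s ≈ 7.75 minutes.

7.7 minutes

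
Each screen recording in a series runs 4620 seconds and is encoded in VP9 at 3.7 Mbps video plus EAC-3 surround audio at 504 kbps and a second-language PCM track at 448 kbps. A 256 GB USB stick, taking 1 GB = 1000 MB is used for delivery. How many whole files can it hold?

95

Audio total: 504 + 448 = 952 kbps = 0.952 Mbps.
Total bitrate: 4.652 Mbps.
Per item: 4.652 Mbps × 4620 s = 21,492 Mb = 2,687 MB.
Capacity: 256 GB = 2,048,000 Mb; 95.29 items → 95 complete.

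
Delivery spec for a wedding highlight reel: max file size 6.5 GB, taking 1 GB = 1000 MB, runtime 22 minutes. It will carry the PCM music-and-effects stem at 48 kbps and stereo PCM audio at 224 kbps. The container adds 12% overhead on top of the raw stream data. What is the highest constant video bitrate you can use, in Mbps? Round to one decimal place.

Budget: 6.5 GB = 52000.0 Mb.
Stream payload after overhead: 52000.0 / 1.12 = 46428.6 Mb.
22 min = 1320 s
Total bitrate budget: 46428.6 Mb / 1320 s = 35.173 Mbps.
Audio total: 48 + 224 = 272 kbps = 0.272 Mbps.
Video: 35.173 − 0.272 = 34.901 Mbps.

34.9 Mbps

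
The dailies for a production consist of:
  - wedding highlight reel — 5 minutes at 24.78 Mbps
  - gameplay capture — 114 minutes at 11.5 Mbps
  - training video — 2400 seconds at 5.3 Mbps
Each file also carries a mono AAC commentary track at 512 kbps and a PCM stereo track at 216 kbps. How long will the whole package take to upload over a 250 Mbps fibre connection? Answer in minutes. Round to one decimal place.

7.1 minutes

Audio total: 512 + 216 = 728 kbps = 0.728 Mbps.
wedding highlight reel: 25.508 Mbps × 300 s = 7652.4 Mb
gameplay capture: 12.228 Mbps × 6840 s = 83639.5 Mb
training video: 6.028 Mbps × 2400 s = 14467.2 Mb
Total: 105759.1 Mb = 13219.9 MB.
At 250 Mbps: 105759.1 / 250 = 423 s ≈ 7.05 minutes.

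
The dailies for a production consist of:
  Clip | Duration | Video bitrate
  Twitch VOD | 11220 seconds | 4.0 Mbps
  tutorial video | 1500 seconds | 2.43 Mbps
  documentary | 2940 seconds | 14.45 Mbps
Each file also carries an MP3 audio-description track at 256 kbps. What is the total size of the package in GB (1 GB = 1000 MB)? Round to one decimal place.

Audio: 256 kbps = 0.256 Mbps.
Twitch VOD: 4.256 Mbps × 11220 s = 47752.3 Mb
tutorial video: 2.686 Mbps × 1500 s = 4029.0 Mb
documentary: 14.706 Mbps × 2940 s = 43235.6 Mb
Total: 95017.0 Mb = 11877.1 MB.
= 11.88 GB.

11.9 GB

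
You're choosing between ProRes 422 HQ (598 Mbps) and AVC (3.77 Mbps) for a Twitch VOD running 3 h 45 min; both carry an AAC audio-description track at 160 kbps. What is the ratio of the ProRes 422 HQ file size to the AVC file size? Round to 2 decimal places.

3 h 45 min = 225 min = 13500 s
Audio: 160 kbps = 0.160 Mbps.
ProRes 422 HQ: 598.160 Mbps × 13500 s = 8075160.0 Mb = 940.072 GiB.
AVC: 3.930 Mbps × 13500 s = 53055.0 Mb = 6.176 GiB.
Ratio: 940.072 / 6.176 = 152.204.

152.20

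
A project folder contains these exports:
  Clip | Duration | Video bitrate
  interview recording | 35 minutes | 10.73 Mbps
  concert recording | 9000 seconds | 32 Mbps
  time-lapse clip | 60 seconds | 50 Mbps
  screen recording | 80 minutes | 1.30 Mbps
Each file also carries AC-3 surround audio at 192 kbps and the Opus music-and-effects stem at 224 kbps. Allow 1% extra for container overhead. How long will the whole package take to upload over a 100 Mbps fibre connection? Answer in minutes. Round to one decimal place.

Audio total: 192 + 224 = 416 kbps = 0.416 Mbps.
interview recording: 11.146 Mbps × 2100 s × 1.01 = 23640.7 Mb
concert recording: 32.416 Mbps × 9000 s × 1.01 = 294661.4 Mb
time-lapse clip: 50.416 Mbps × 60 s × 1.01 = 3055.2 Mb
screen recording: 1.716 Mbps × 4800 s × 1.01 = 8319.2 Mb
Total: 329676.5 Mb = 41209.6 MB.
At 100 Mbps: 329676.5 / 100 = 3297 s ≈ 54.9 minutes.

54.9 minutes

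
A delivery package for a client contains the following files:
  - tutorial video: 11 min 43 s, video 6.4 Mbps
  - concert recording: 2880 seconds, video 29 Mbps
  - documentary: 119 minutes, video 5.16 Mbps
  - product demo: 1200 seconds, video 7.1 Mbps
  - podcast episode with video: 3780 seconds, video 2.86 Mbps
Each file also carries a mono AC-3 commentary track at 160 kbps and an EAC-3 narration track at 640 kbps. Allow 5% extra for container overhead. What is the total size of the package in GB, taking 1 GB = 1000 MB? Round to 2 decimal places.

Audio total: 160 + 640 = 800 kbps = 0.800 Mbps.
tutorial video: 7.200 Mbps × 703 s × 1.05 = 5314.7 Mb
concert recording: 29.800 Mbps × 2880 s × 1.05 = 90115.2 Mb
documentary: 5.960 Mbps × 7140 s × 1.05 = 44682.1 Mb
product demo: 7.900 Mbps × 1200 s × 1.05 = 9954.0 Mb
podcast episode with video: 3.660 Mbps × 3780 s × 1.05 = 14526.5 Mb
Total: 164592.5 Mb = 20574.1 MB.
= 20.57 GB.

20.57 GB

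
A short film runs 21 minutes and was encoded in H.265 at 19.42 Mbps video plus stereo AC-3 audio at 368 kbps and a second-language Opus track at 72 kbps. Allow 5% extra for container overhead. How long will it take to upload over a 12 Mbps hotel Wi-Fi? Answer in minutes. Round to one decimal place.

21 min = 1260 s
Audio total: 368 + 72 = 440 kbps = 0.440 Mbps.
Total bitrate: 19.860 Mbps.
File: 19.860 Mbps × 1260 s = 25023.6 Mb.
With 5% container overhead: ×1.05. → 26274.8 Mb.
At 12 Mbps: 26274.8 / 12 = 2189.6 s ≈ 36.5 minutes.

36.5 minutes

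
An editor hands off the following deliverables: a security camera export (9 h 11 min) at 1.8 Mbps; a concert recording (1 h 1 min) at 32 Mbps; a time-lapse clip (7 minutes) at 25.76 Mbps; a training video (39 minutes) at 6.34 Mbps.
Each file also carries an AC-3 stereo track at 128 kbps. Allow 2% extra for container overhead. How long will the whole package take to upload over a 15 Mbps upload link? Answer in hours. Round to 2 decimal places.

3.92 hours

Audio: 128 kbps = 0.128 Mbps.
security camera export: 1.928 Mbps × 33060 s × 1.02 = 65014.5 Mb
concert recording: 32.128 Mbps × 3660 s × 1.02 = 119940.2 Mb
time-lapse clip: 25.888 Mbps × 420 s × 1.02 = 11090.4 Mb
training video: 6.468 Mbps × 2340 s × 1.02 = 15437.8 Mb
Total: 211483.0 Mb = 26435.4 MB.
At 15 Mbps: 211483.0 / 15 = 14099 s ≈ 3.92 hours.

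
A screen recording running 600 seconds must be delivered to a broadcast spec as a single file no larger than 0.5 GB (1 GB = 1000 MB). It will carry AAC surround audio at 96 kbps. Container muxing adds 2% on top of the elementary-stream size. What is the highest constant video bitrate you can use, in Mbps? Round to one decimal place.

6.4 Mbps

Budget: 0.5 GB = 4000.0 Mb.
Stream payload after overhead: 4000.0 / 1.02 = 3921.6 Mb.
Total bitrate budget: 3921.6 Mb / 600 s = 6.536 Mbps.
Audio: 96 kbps = 0.096 Mbps.
Video: 6.536 − 0.096 = 6.440 Mbps.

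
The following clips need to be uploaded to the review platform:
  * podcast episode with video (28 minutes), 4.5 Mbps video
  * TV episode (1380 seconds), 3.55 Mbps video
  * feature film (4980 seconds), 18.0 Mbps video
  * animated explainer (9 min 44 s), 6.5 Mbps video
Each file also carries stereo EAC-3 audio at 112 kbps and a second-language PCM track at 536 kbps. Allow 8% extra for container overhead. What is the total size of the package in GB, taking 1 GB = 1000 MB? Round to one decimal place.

Audio total: 112 + 536 = 648 kbps = 0.648 Mbps.
podcast episode with video: 5.148 Mbps × 1680 s × 1.08 = 9340.5 Mb
TV episode: 4.198 Mbps × 1380 s × 1.08 = 6256.7 Mb
feature film: 18.648 Mbps × 4980 s × 1.08 = 100296.4 Mb
animated explainer: 7.148 Mbps × 584 s × 1.08 = 4508.4 Mb
Total: 120402.0 Mb = 15050.3 MB.
= 15.05 GB.

15.1 GB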